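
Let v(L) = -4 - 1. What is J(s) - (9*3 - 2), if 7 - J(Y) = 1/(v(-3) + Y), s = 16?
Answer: -199/11 ≈ -18.091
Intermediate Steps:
v(L) = -5
J(Y) = 7 - 1/(-5 + Y)
J(s) - (9*3 - 2) = (-36 + 7*16)/(-5 + 16) - (9*3 - 2) = (-36 + 112)/11 - (27 - 2) = (1/11)*76 - 1*25 = 76/11 - 25 = -199/11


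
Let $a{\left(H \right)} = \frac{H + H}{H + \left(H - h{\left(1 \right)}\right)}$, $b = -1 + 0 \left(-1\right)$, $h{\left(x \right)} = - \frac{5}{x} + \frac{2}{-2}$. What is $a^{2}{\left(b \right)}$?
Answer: $\frac{1}{4} \approx 0.25$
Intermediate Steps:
$h{\left(x \right)} = -1 - \frac{5}{x}$ ($h{\left(x \right)} = - \frac{5}{x} + 2 \left(- \frac{1}{2}\right) = - \frac{5}{x} - 1 = -1 - \frac{5}{x}$)
$b = -1$ ($b = -1 + 0 = -1$)
$a{\left(H \right)} = \frac{2 H}{6 + 2 H}$ ($a{\left(H \right)} = \frac{H + H}{H + \left(H - \frac{-5 - 1}{1}\right)} = \frac{2 H}{H + \left(H - 1 \left(-5 - 1\right)\right)} = \frac{2 H}{H + \left(H - 1 \left(-6\right)\right)} = \frac{2 H}{H + \left(H - -6\right)} = \frac{2 H}{H + \left(H + 6\right)} = \frac{2 H}{H + \left(6 + H\right)} = \frac{2 H}{6 + 2 H}$)
$a^{2}{\left(b \right)} = \left(- \frac{1}{3 - 1}\right)^{2} = \left(- \frac{1}{2}\right)^{2} = \frac{1}{4}$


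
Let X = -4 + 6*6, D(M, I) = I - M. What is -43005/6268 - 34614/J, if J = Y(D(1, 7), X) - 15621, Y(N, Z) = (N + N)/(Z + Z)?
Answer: -2425666611/522193348 ≈ -4.6451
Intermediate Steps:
X = 32 (X = -4 + 36 = 32)
Y(N, Z) = N/Z (Y(N, Z) = (2*N)/((2*Z)) = (2*N)*(1/(2*Z)) = N/Z)
J = -249933/16 (J = (7 - 1*1)/32 - 15621 = (7 - 1)*(1/32) - 15621 = 6*(1/32) - 15621 = 3/16 - 15621 = -249933/16 ≈ -15621.)
-43005/6268 - 34614/J = -43005/6268 - 34614/(-249933/16) = -43005*1/6268 - 34614*(-16/249933) = -43005/6268 + 184608/83311 = -2425666611/522193348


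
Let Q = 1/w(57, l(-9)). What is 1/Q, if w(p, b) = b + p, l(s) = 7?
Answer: 64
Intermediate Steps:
Q = 1/64 (Q = 1/(7 + 57) = 1/64 ≈ 0.015625)
1/Q = 1/(1/64) = 64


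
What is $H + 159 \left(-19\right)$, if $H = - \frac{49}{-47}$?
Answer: $- \frac{141938}{47} \approx -3020.0$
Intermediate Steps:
$H = \frac{49}{47}$ ($H = \left(-49\right) \left(- \frac{1}{47}\right) = \frac{49}{47} \approx 1.0426$)
$H + 159 \left(-19\right) = \frac{49}{47} + 159 \left(-19\right) = \frac{49}{47} - 3021 = - \frac{141938}{47}$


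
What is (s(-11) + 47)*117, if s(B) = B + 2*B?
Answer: 1638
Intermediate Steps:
s(B) = 3*B
(s(-11) + 47)*117 = (3*(-11) + 47)*117 = (-33 + 47)*117 = 14*117 = 1638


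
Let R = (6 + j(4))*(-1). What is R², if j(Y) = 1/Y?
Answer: 625/16 ≈ 39.063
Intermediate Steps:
R = -25/4 (R = (6 + 1/4)*(-1) = (6 + ¼)*(-1) = (25/4)*(-1) = -25/4 ≈ -6.2500)
R² = (-25/4)² = 625/16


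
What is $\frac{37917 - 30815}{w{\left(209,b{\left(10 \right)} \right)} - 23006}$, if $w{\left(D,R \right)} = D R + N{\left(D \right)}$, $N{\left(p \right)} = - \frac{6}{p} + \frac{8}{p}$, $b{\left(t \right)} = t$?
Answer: $- \frac{742159}{2185721} \approx -0.33955$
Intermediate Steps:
$N{\left(p \right)} = \frac{2}{p}$
$w{\left(D,R \right)} = \frac{2}{D} + D R$ ($w{\left(D,R \right)} = D R + \frac{2}{D} = \frac{2}{D} + D R$)
$\frac{37917 - 30815}{w{\left(209,b{\left(10 \right)} \right)} - 23006} = \frac{37917 - 30815}{\left(\frac{2}{209} + 209 \cdot 10\right) - 23006} = \frac{7102}{\left(2 \cdot \frac{1}{209} + 2090\right) - 23006} = \frac{7102}{\left(\frac{2}{209} + 2090\right) - 23006} = \frac{7102}{\frac{436812}{209} - 23006} = \frac{7102}{- \frac{4371442}{209}} = 7102 \left(- \frac{209}{4371442}\right) = - \frac{742159}{2185721}$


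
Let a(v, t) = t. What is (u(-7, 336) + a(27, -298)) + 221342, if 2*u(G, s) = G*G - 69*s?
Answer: 418953/2 ≈ 2.0948e+5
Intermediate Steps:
u(G, s) = G**2/2 - 69*s/2 (u(G, s) = (G*G - 69*s)/2 = (G**2 - 69*s)/2 = G**2/2 - 69*s/2)
(u(-7, 336) + a(27, -298)) + 221342 = (((1/2)*(-7)**2 - 69/2*336) - 298) + 221342 = (((1/2)*49 - 11592) - 298) + 221342 = ((49/2 - 11592) - 298) + 221342 = (-23135/2 - 298) + 221342 = -23731/2 + 221342 = 418953/2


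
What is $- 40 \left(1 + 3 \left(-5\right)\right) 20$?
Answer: $11200$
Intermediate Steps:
$- 40 \left(1 + 3 \left(-5\right)\right) 20 = - 40 \left(1 - 15\right) 20 = \left(-40\right) \left(-14\right) 20 = 560 \cdot 20 = 11200$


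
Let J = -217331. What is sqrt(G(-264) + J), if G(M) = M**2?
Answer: I*sqrt(147635) ≈ 384.23*I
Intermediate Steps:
sqrt(G(-264) + J) = sqrt((-264)**2 - 217331) = sqrt(69696 - 217331) = sqrt(-147635) = I*sqrt(147635)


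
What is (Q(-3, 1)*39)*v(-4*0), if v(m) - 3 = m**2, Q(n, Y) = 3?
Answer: 351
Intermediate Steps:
v(m) = 3 + m**2
(Q(-3, 1)*39)*v(-4*0) = (3*39)*(3 + (-4*0)**2) = 117*(3 + 0**2) = 117*(3 + 0) = 117*3 = 351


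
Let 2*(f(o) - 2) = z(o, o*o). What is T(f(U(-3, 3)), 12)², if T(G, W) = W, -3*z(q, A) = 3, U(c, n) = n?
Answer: 144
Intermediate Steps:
z(q, A) = -1 (z(q, A) = -⅓*3 = -1)
f(o) = 3/2 (f(o) = 2 + (½)*(-1) = 2 - ½ = 3/2)
T(f(U(-3, 3)), 12)² = 12² = 144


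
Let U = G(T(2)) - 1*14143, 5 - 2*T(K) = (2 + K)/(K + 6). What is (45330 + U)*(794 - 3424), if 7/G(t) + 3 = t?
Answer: -245991790/3 ≈ -8.1997e+7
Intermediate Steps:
T(K) = 5/2 - (2 + K)/(2*(6 + K)) (T(K) = 5/2 - (2 + K)/(2*(K + 6)) = 5/2 - (2 + K)/(2*(6 + K)))
G(t) = 7/(-3 + t)
U = -42457/3 (U = 7/(-3 + 2*(7 + 2)/(6 + 2)) - 1*14143 = 7/(-3 + 2*9/8) - 14143 = 7/(-3 + 2*(1/8)*9) - 14143 = 7/(-3 + 9/4) - 14143 = 7/(-3/4) - 14143 = 7*(-4/3) - 14143 = -28/3 - 14143 = -42457/3 ≈ -14152.)
(45330 + U)*(794 - 3424) = (45330 - 42457/3)*(794 - 3424) = (93533/3)*(-2630) = -245991790/3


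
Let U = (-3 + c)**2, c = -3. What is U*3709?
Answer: 133524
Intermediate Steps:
U = 36 (U = (-3 - 3)**2 = (-6)**2 = 36)
U*3709 = 36*3709 = 133524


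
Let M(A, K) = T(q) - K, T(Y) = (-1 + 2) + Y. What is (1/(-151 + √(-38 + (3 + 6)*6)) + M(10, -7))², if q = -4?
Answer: 344569/21609 ≈ 15.946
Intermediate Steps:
T(Y) = 1 + Y
M(A, K) = -3 - K (M(A, K) = (1 - 4) - K = -3 - K)
(1/(-151 + √(-38 + (3 + 6)*6)) + M(10, -7))² = (1/(-151 + √(-38 + (3 + 6)*6)) + (-3 - 1*(-7)))² = (1/(-151 + √(-38 + 9*6)) + (-3 + 7))² = (1/(-151 + √(-38 + 54)) + 4)² = (1/(-151 + √16) + 4)² = (1/(-151 + 4) + 4)² = (1/(-147) + 4)² = (-1/147 + 4)² = (587/147)² = 344569/21609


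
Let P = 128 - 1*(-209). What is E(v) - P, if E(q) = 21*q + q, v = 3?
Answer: -271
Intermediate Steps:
P = 337 (P = 128 + 209 = 337)
E(q) = 22*q
E(v) - P = 22*3 - 1*337 = 66 - 337 = -271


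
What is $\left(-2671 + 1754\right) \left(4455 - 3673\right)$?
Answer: $-717094$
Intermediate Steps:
$\left(-2671 + 1754\right) \left(4455 - 3673\right) = \left(-917\right) 782 = -717094$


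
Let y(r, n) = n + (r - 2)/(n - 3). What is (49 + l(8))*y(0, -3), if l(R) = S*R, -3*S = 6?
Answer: -88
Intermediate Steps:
S = -2 (S = -1/3*6 = -2)
l(R) = -2*R
y(r, n) = n + (-2 + r)/(-3 + n)
(49 + l(8))*y(0, -3) = (49 - 2*8)*((-2 + 0 + (-3)**2 - 3*(-3))/(-3 - 3)) = (49 - 16)*((-2 + 0 + 9 + 9)/(-6)) = 33*(-1/6*16) = 33*(-8/3) = -88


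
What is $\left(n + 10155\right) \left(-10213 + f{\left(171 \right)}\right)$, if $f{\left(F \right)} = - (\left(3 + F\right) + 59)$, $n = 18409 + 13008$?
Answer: $-434261112$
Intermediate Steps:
$n = 31417$
$f{\left(F \right)} = -62 - F$ ($f{\left(F \right)} = - (62 + F) = -62 - F$)
$\left(n + 10155\right) \left(-10213 + f{\left(171 \right)}\right) = \left(31417 + 10155\right) \left(-10213 - 233\right) = 41572 \left(-10213 - 233\right) = 41572 \left(-10446\right) = -434261112$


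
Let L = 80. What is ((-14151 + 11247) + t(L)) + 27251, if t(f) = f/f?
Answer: 24348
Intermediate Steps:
t(f) = 1
((-14151 + 11247) + t(L)) + 27251 = ((-14151 + 11247) + 1) + 27251 = (-2904 + 1) + 27251 = -2903 + 27251 = 24348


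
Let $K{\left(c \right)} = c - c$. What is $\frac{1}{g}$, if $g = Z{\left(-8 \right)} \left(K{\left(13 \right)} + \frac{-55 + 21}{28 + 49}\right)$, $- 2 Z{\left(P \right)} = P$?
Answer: $- \frac{77}{136} \approx -0.56618$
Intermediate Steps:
$K{\left(c \right)} = 0$
$Z{\left(P \right)} = - \frac{P}{2}$
$g = - \frac{136}{77}$ ($g = \left(- \frac{1}{2}\right) \left(-8\right) \left(0 + \frac{-55 + 21}{28 + 49}\right) = 4 \left(0 - \frac{34}{77}\right) = 4 \left(- \frac{34}{77}\right) = - \frac{136}{77} \approx -1.7662$)
$\frac{1}{g} = \frac{1}{- \frac{136}{77}} = - \frac{77}{136}$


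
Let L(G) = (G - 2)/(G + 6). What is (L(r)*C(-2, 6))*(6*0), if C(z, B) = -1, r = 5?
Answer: 0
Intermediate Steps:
L(G) = (-2 + G)/(6 + G)
(L(r)*C(-2, 6))*(6*0) = (((-2 + 5)/(6 + 5))*(-1))*(6*0) = ((3/11)*(-1))*0 = -3/11*0 = 0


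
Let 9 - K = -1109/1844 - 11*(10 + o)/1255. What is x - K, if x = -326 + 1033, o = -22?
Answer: 1614177173/2314220 ≈ 697.50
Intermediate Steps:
K = 21976367/2314220 (K = 9 - (-1109/1844 - 11*(10 - 22)/1255) = 9 - (-1109*1/1844 - 11*(-12)*(1/1255)) = 9 - (-1109/1844 + 132*(1/1255)) = 9 - (-1109/1844 + 132/1255) = 9 - 1*(-1148387/2314220) = 9 + 1148387/2314220 = 21976367/2314220 ≈ 9.4962)
x = 707
x - K = 707 - 1*21976367/2314220 = 707 - 21976367/2314220 = 1614177173/2314220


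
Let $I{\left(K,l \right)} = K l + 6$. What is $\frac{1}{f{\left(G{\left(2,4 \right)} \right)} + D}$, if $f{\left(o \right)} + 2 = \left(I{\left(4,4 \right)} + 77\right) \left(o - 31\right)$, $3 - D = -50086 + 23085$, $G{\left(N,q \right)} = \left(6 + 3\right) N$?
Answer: $\frac{1}{25715} \approx 3.8888 \cdot 10^{-5}$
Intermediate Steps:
$I{\left(K,l \right)} = 6 + K l$
$G{\left(N,q \right)} = 9 N$
$D = 27004$ ($D = 3 - \left(-50086 + 23085\right) = 3 - -27001 = 3 + 27001 = 27004$)
$f{\left(o \right)} = -3071 + 99 o$ ($f{\left(o \right)} = -2 + \left(\left(6 + 4 \cdot 4\right) + 77\right) \left(o - 31\right) = -2 + \left(\left(6 + 16\right) + 77\right) \left(-31 + o\right) = -2 + \left(22 + 77\right) \left(-31 + o\right) = -2 + 99 \left(-31 + o\right) = -2 + \left(-3069 + 99 o\right) = -3071 + 99 o$)
$\frac{1}{f{\left(G{\left(2,4 \right)} \right)} + D} = \frac{1}{\left(-3071 + 99 \cdot 9 \cdot 2\right) + 27004} = \frac{1}{\left(-3071 + 99 \cdot 18\right) + 27004} = \frac{1}{\left(-3071 + 1782\right) + 27004} = \frac{1}{-1289 + 27004} = \frac{1}{25715}$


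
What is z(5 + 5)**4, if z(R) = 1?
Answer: 1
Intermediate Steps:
z(5 + 5)**4 = 1**4 = 1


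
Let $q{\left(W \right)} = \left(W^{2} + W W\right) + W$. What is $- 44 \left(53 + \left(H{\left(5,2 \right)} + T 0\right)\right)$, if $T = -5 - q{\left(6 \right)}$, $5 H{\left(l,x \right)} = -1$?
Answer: $- \frac{11616}{5} \approx -2323.2$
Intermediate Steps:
$H{\left(l,x \right)} = - \frac{1}{5}$ ($H{\left(l,x \right)} = \frac{1}{5} \left(-1\right) = - \frac{1}{5}$)
$q{\left(W \right)} = W + 2 W^{2}$ ($q{\left(W \right)} = \left(W^{2} + W^{2}\right) + W = 2 W^{2} + W = W + 2 W^{2}$)
$T = -83$ ($T = -5 - 6 \left(1 + 2 \cdot 6\right) = -5 - 6 \left(1 + 12\right) = -5 - 6 \cdot 13 = -5 - 78 = -83$)
$- 44 \left(53 + \left(H{\left(5,2 \right)} + T 0\right)\right) = - 44 \left(53 - \frac{1}{5}\right) = \left(-44\right) \frac{264}{5} = - \frac{11616}{5}$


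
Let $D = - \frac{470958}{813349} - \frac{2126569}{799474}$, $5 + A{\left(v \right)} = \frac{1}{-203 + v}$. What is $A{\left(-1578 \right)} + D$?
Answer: $- \frac{734016331615813}{89084438844362} \approx -8.2396$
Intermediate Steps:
$A{\left(v \right)} = -5 + \frac{1}{-203 + v}$
$D = - \frac{2106161445673}{650251378426}$ ($D = \left(-470958\right) \frac{1}{813349} - \frac{2126569}{799474} = - \frac{470958}{813349} - \frac{2126569}{799474} = - \frac{2106161445673}{650251378426} \approx -3.239$)
$A{\left(-1578 \right)} + D = \frac{1016 - -7890}{-203 - 1578} - \frac{2106161445673}{650251378426} = \frac{1016 + 7890}{-1781} - \frac{2106161445673}{650251378426} = \left(- \frac{1}{1781}\right) 8906 - \frac{2106161445673}{650251378426} = - \frac{8906}{1781} - \frac{2106161445673}{650251378426} = - \frac{734016331615813}{89084438844362}$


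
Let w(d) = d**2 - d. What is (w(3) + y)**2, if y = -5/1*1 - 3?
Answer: 4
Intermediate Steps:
y = -8 (y = -5*1*1 - 3 = -5*1 - 3 = -5 - 3 = -8)
(w(3) + y)**2 = (3*(-1 + 3) - 8)**2 = (3*2 - 8)**2 = (6 - 8)**2 = (-2)**2 = 4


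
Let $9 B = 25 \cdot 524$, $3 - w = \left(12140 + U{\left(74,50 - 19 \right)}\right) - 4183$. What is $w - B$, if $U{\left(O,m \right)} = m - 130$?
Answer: $- \frac{83795}{9} \approx -9310.6$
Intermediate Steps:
$U{\left(O,m \right)} = -130 + m$
$w = -7855$ ($w = 3 - \left(\left(12140 + \left(-130 + \left(50 - 19\right)\right)\right) - 4183\right) = 3 - \left(\left(12140 + \left(-130 + 31\right)\right) - 4183\right) = 3 - \left(\left(12140 - 99\right) - 4183\right) = 3 - \left(12041 - 4183\right) = 3 - 7858 = -7855$)
$B = \frac{13100}{9}$ ($B = \frac{25 \cdot 524}{9} = \frac{1}{9} \cdot 13100 = \frac{13100}{9} \approx 1455.6$)
$w - B = -7855 - \frac{13100}{9} = - \frac{83795}{9}$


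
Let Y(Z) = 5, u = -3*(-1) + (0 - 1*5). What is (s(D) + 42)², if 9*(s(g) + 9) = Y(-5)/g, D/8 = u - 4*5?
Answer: 2731839289/2509056 ≈ 1088.8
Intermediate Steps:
u = -2 (u = 3 + (0 - 5) = 3 - 5 = -2)
D = -176 (D = 8*(-2 - 4*5) = 8*(-2 - 20) = 8*(-22) = -176)
s(g) = -9 + 5/(9*g) (s(g) = -9 + (5/g)/9 = -9 + 5/(9*g))
(s(D) + 42)² = ((-9 + (5/9)/(-176)) + 42)² = ((-9 + (5/9)*(-1/176)) + 42)² = ((-9 - 5/1584) + 42)² = (-14261/1584 + 42)² = (52267/1584)² = 2731839289/2509056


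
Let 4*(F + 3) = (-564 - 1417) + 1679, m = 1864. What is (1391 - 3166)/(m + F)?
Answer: -3550/3571 ≈ -0.99412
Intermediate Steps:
F = -157/2 (F = -3 + ((-564 - 1417) + 1679)/4 = -3 + (-1981 + 1679)/4 = -3 + (¼)*(-302) = -3 - 151/2 = -157/2 ≈ -78.500)
(1391 - 3166)/(m + F) = (1391 - 3166)/(1864 - 157/2) = -1775/3571/2 = -1775*2/3571 = -3550/3571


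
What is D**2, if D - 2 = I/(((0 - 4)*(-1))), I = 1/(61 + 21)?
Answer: 431649/107584 ≈ 4.0122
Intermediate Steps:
I = 1/82 ≈ 0.012195
D = 657/328 (D = 2 + 1/(82*(((0 - 4)*(-1)))) = 2 + 1/(82*((-4*(-1)))) = 2 + (1/82)/4 = 2 + (1/82)*(1/4) = 2 + 1/328 = 657/328 ≈ 2.0030)
D**2 = (657/328)**2 = 431649/107584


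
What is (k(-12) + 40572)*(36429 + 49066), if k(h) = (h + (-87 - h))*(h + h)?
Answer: 3647216700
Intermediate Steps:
k(h) = -174*h
(k(-12) + 40572)*(36429 + 49066) = (-174*(-12) + 40572)*(36429 + 49066) = (2088 + 40572)*85495 = 42660*85495 = 3647216700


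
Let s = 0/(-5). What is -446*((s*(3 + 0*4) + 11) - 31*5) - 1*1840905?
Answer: -1776681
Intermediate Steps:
s = 0 (s = 0*(-⅕) = 0)
-446*((s*(3 + 0*4) + 11) - 31*5) - 1*1840905 = -446*((0*(3 + 0*4) + 11) - 31*5) - 1*1840905 = -446*((0*(3 + 0) + 11) - 155) - 1840905 = -446*((0*3 + 11) - 155) - 1840905 = -446*((0 + 11) - 155) - 1840905 = -446*(11 - 155) - 1840905 = -446*(-144) - 1840905 = 64224 - 1840905 = -1776681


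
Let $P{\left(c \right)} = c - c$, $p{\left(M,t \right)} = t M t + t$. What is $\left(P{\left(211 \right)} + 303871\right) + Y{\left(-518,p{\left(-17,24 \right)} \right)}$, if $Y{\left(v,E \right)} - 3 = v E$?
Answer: $5363698$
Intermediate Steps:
$p{\left(M,t \right)} = t + M t^{2}$ ($p{\left(M,t \right)} = M t t + t = M t^{2} + t = t + M t^{2}$)
$P{\left(c \right)} = 0$
$Y{\left(v,E \right)} = 3 + E v$ ($Y{\left(v,E \right)} = 3 + v E = 3 + E v$)
$\left(P{\left(211 \right)} + 303871\right) + Y{\left(-518,p{\left(-17,24 \right)} \right)} = \left(0 + 303871\right) + \left(3 + 24 \left(1 - 408\right) \left(-518\right)\right) = 303871 + \left(3 + 24 \left(1 - 408\right) \left(-518\right)\right) = 303871 + \left(3 + 24 \left(-407\right) \left(-518\right)\right) = 303871 + \left(3 - -5059824\right) = 303871 + \left(3 + 5059824\right) = 303871 + 5059827 = 5363698$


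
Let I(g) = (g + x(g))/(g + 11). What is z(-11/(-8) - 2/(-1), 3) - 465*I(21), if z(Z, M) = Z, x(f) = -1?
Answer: -1149/4 ≈ -287.25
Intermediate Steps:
I(g) = (-1 + g)/(11 + g) (I(g) = (g - 1)/(g + 11) = (-1 + g)/(11 + g))
z(-11/(-8) - 2/(-1), 3) - 465*I(21) = (-11/(-8) - 2/(-1)) - 465*(-1 + 21)/(11 + 21) = (-11*(-⅛) - 2*(-1)) - 465*20/32 = (11/8 + 2) - 465*20/32 = 27/8 - 465*5/8 = 27/8 - 2325/8 = -1149/4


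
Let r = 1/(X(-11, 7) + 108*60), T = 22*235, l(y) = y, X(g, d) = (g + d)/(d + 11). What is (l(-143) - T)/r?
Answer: -103281178/3 ≈ -3.4427e+7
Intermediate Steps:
X(g, d) = (d + g)/(11 + d)
T = 5170
r = 9/58318 (r = 1/((7 - 11)/(11 + 7) + 108*60) = 1/(-4/18 + 6480) = 1/((1/18)*(-4) + 6480) = 1/(-2/9 + 6480) = 1/(58318/9) = 9/58318 ≈ 0.00015433)
(l(-143) - T)/r = (-143 - 1*5170)/(9/58318) = (-143 - 5170)*(58318/9) = -5313*58318/9 = -103281178/3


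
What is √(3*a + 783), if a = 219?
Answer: 12*√10 ≈ 37.947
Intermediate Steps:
√(3*a + 783) = √(3*219 + 783) = √(657 + 783) = √1440 = 12*√10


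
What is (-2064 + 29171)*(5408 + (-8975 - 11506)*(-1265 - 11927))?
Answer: 7324060931320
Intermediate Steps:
(-2064 + 29171)*(5408 + (-8975 - 11506)*(-1265 - 11927)) = 27107*(5408 - 20481*(-13192)) = 27107*(5408 + 270185352) = 27107*270190760 = 7324060931320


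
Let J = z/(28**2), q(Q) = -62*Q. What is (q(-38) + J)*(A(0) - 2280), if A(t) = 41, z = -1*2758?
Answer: -294963621/56 ≈ -5.2672e+6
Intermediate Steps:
z = -2758
J = -197/56 (J = -2758/(28**2) = -2758/784 = -2758*1/784 = -197/56 ≈ -3.5179)
(q(-38) + J)*(A(0) - 2280) = (-62*(-38) - 197/56)*(41 - 2280) = (2356 - 197/56)*(-2239) = (131739/56)*(-2239) = -294963621/56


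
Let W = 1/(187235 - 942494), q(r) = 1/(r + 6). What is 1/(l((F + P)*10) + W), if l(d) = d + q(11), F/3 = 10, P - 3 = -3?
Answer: 755259/226622126 ≈ 0.0033327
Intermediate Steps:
P = 0 (P = 3 - 3 = 0)
F = 30 (F = 3*10 = 30)
q(r) = 1/(6 + r)
W = -1/755259 (W = 1/(-755259) = -1/755259 ≈ -1.3240e-6)
l(d) = 1/17 + d (l(d) = d + 1/(6 + 11) = d + 1/17 = 1/17 + d)
1/(l((F + P)*10) + W) = 1/((1/17 + (30 + 0)*10) - 1/755259) = 1/((1/17 + 30*10) - 1/755259) = 1/((1/17 + 300) - 1/755259) = 1/(5101/17 - 1/755259) = 1/(226622126/755259) = 755259/226622126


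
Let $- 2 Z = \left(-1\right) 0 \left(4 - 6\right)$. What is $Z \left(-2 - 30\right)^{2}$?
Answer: $0$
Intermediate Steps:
$Z = 0$ ($Z = - \frac{\left(-1\right) 0 \left(4 - 6\right)}{2} = - \frac{0 \left(4 - 6\right)}{2} = - \frac{0 \left(-2\right)}{2} = \left(- \frac{1}{2}\right) 0 = 0$)
$Z \left(-2 - 30\right)^{2} = 0 \left(-2 - 30\right)^{2} = 0 \left(-32\right)^{2} = 0 \cdot 1024 = 0$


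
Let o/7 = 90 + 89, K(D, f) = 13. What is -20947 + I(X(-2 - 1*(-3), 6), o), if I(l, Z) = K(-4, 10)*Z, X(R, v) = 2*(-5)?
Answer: -4658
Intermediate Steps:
X(R, v) = -10
o = 1253 (o = 7*(90 + 89) = 7*179 = 1253)
I(l, Z) = 13*Z
-20947 + I(X(-2 - 1*(-3), 6), o) = -20947 + 13*1253 = -20947 + 16289 = -4658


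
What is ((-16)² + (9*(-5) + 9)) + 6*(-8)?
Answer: 172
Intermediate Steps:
((-16)² + (9*(-5) + 9)) + 6*(-8) = (256 + (-45 + 9)) - 48 = (256 - 36) - 48 = 220 - 48 = 172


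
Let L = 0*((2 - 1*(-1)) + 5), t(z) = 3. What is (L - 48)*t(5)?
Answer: -144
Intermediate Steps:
L = 0 (L = 0*((2 + 1) + 5) = 0*(3 + 5) = 0*8 = 0)
(L - 48)*t(5) = (0 - 48)*3 = -48*3 = -144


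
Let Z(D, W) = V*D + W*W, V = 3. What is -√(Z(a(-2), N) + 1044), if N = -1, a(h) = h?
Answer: -√1039 ≈ -32.234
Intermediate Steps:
Z(D, W) = W² + 3*D (Z(D, W) = 3*D + W*W = 3*D + W² = W² + 3*D)
-√(Z(a(-2), N) + 1044) = -√(((-1)² + 3*(-2)) + 1044) = -√((1 - 6) + 1044) = -√(-5 + 1044) = -√1039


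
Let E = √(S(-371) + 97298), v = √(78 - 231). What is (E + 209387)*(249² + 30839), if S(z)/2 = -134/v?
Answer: 19439489080 + 92840*√(253072098 + 13668*I*√17)/51 ≈ 1.9468e+10 + 3224.4*I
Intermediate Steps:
v = 3*I*√17 (v = √(-153) = 3*I*√17 ≈ 12.369*I)
S(z) = 268*I*√17/51 (S(z) = 2*(-134*(-I*√17/51)) = 2*(-(-134)*I*√17/51) = 2*(134*I*√17/51) = 268*I*√17/51)
E = √(97298 + 268*I*√17/51) (E = √(268*I*√17/51 + 97298) = √(97298 + 268*I*√17/51) ≈ 311.93 + 0.035*I)
(E + 209387)*(249² + 30839) = (√(253072098 + 13668*I*√17)/51 + 209387)*(249² + 30839) = (209387 + √(253072098 + 13668*I*√17)/51)*(62001 + 30839) = (209387 + √(253072098 + 13668*I*√17)/51)*92840 = 19439489080 + 92840*√(253072098 + 13668*I*√17)/51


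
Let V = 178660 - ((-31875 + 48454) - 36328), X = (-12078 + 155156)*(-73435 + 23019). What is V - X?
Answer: 7213618857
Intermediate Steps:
X = -7213420448 (X = 143078*(-50416) = -7213420448)
V = 198409 (V = 178660 - (16579 - 36328) = 178660 - 1*(-19749) = 178660 + 19749 = 198409)
V - X = 198409 - 1*(-7213420448) = 198409 + 7213420448 = 7213618857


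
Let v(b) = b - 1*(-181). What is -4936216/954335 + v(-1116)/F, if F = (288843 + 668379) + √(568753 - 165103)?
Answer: -251321017116813883/48579551211516855 + 4675*√1794/305424517878 ≈ -5.1734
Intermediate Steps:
v(b) = 181 + b (v(b) = b + 181 = 181 + b)
F = 957222 + 15*√1794 (F = 957222 + √403650 = 957222 + 15*√1794 ≈ 9.5786e+5)
-4936216/954335 + v(-1116)/F = -4936216/954335 + (181 - 1116)/(957222 + 15*√1794) = -4936216*1/954335 - 935/(957222 + 15*√1794) = -4936216/954335 - 935/(957222 + 15*√1794)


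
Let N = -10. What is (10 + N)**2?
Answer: 0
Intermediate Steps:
(10 + N)**2 = (10 - 10)**2 = 0**2 = 0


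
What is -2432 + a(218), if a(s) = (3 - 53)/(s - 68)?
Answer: -7297/3 ≈ -2432.3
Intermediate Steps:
a(s) = -50/(-68 + s)
-2432 + a(218) = -2432 - 50/(-68 + 218) = -2432 - 50/150 = -2432 - 50*1/150 = -2432 - 1/3 = -7297/3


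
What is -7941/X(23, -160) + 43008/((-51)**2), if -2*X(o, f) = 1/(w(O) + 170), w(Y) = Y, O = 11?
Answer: 2492328950/867 ≈ 2.8747e+6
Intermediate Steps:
X(o, f) = -1/362 (X(o, f) = -1/(2*(11 + 170)) = -1/2/181 = -1/2*1/181 = -1/362)
-7941/X(23, -160) + 43008/((-51)**2) = -7941/(-1/362) + 43008/((-51)**2) = -7941*(-362) + 43008/2601 = 2874642 + 43008*(1/2601) = 2874642 + 14336/867 = 2492328950/867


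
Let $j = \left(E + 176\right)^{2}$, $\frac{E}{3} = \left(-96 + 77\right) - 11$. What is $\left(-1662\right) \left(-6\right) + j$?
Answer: $17368$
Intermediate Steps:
$E = -90$ ($E = 3 \left(\left(-96 + 77\right) - 11\right) = 3 \left(-19 - 11\right) = 3 \left(-30\right) = -90$)
$j = 7396$ ($j = \left(-90 + 176\right)^{2} = 86^{2} = 7396$)
$\left(-1662\right) \left(-6\right) + j = \left(-1662\right) \left(-6\right) + 7396 = 9972 + 7396 = 17368$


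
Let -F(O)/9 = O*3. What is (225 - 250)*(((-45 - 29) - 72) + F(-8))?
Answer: -1750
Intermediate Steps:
F(O) = -27*O (F(O) = -9*O*3 = -27*O)
(225 - 250)*(((-45 - 29) - 72) + F(-8)) = (225 - 250)*(((-45 - 29) - 72) - 27*(-8)) = -25*((-74 - 72) + 216) = -25*(-146 + 216) = -25*70 = -1750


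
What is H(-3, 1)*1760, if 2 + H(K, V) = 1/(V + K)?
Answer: -4400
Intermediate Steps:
H(K, V) = -2 + 1/(K + V) (H(K, V) = -2 + 1/(V + K) = -2 + 1/(K + V))
H(-3, 1)*1760 = ((1 - 2*(-3) - 2*1)/(-3 + 1))*1760 = ((1 + 6 - 2)/(-2))*1760 = -½*5*1760 = -5/2*1760 = -4400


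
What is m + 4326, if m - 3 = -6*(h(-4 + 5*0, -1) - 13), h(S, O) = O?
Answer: 4413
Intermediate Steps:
m = 87 (m = 3 - 6*(-1 - 13) = 3 - 6*(-14) = 3 + 84 = 87)
m + 4326 = 87 + 4326 = 4413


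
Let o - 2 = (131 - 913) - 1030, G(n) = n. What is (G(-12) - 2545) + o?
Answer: -4367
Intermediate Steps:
o = -1810 (o = 2 + ((131 - 913) - 1030) = 2 + (-782 - 1030) = 2 - 1812 = -1810)
(G(-12) - 2545) + o = (-12 - 2545) - 1810 = -2557 - 1810 = -4367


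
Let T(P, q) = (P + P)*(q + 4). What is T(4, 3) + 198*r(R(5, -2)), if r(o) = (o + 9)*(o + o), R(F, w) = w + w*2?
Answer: -7072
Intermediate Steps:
R(F, w) = 3*w (R(F, w) = w + 2*w = 3*w)
r(o) = 2*o*(9 + o) (r(o) = (9 + o)*(2*o) = 2*o*(9 + o))
T(P, q) = 2*P*(4 + q) (T(P, q) = (2*P)*(4 + q) = 2*P*(4 + q))
T(4, 3) + 198*r(R(5, -2)) = 2*4*(4 + 3) + 198*(2*(3*(-2))*(9 + 3*(-2))) = 2*4*7 + 198*(2*(-6)*(9 - 6)) = 56 + 198*(2*(-6)*3) = 56 + 198*(-36) = 56 - 7128 = -7072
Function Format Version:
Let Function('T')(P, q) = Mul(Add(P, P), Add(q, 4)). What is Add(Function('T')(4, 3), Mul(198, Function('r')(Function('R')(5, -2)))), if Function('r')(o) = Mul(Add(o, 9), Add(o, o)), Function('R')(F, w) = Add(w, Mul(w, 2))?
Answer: -7072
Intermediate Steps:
Function('R')(F, w) = Mul(3, w) (Function('R')(F, w) = Add(w, Mul(2, w)) = Mul(3, w))
Function('r')(o) = Mul(2, o, Add(9, o)) (Function('r')(o) = Mul(Add(9, o), Mul(2, o)) = Mul(2, o, Add(9, o)))
Function('T')(P, q) = Mul(2, P, Add(4, q)) (Function('T')(P, q) = Mul(Mul(2, P), Add(4, q)) = Mul(2, P, Add(4, q)))
Add(Function('T')(4, 3), Mul(198, Function('r')(Function('R')(5, -2)))) = Add(Mul(2, 4, Add(4, 3)), Mul(198, Mul(2, Mul(3, -2), Add(9, Mul(3, -2))))) = Add(Mul(2, 4, 7), Mul(198, Mul(2, -6, Add(9, -6)))) = Add(56, Mul(198, Mul(2, -6, 3))) = Add(56, Mul(198, -36)) = Add(56, -7128) = -7072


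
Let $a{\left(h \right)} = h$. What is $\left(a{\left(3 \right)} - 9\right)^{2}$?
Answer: $36$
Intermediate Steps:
$\left(a{\left(3 \right)} - 9\right)^{2} = \left(3 - 9\right)^{2} = \left(-6\right)^{2} = 36$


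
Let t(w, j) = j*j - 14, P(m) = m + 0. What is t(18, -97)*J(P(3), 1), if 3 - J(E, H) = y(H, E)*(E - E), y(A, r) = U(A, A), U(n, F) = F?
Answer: 28185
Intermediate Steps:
y(A, r) = A
P(m) = m
t(w, j) = -14 + j² (t(w, j) = j² - 14 = -14 + j²)
J(E, H) = 3 (J(E, H) = 3 - H*(E - E) = 3 - H*0 = 3 - 1*0 = 3 + 0 = 3)
t(18, -97)*J(P(3), 1) = (-14 + (-97)²)*3 = (-14 + 9409)*3 = 9395*3 = 28185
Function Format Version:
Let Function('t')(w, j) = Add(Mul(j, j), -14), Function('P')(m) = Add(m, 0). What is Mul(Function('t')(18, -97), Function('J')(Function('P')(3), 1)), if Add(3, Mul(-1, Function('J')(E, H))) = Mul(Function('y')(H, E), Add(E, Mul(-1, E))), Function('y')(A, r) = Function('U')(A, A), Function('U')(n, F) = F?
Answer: 28185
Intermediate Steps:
Function('y')(A, r) = A
Function('P')(m) = m
Function('t')(w, j) = Add(-14, Pow(j, 2)) (Function('t')(w, j) = Add(Pow(j, 2), -14) = Add(-14, Pow(j, 2)))
Function('J')(E, H) = 3 (Function('J')(E, H) = Add(3, Mul(-1, Mul(H, Add(E, Mul(-1, E))))) = Add(3, Mul(-1, Mul(H, 0))) = Add(3, Mul(-1, 0)) = Add(3, 0) = 3)
Mul(Function('t')(18, -97), Function('J')(Function('P')(3), 1)) = Mul(Add(-14, Pow(-97, 2)), 3) = Mul(Add(-14, 9409), 3) = Mul(9395, 3) = 28185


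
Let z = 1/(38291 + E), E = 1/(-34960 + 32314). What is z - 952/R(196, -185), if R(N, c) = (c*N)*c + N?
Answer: -1405438759/12136982741135 ≈ -0.00011580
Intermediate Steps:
E = -1/2646 (E = 1/(-2646) = -1/2646 ≈ -0.00037793)
R(N, c) = N + N*c**2 (R(N, c) = (N*c)*c + N = N*c**2 + N = N + N*c**2)
z = 2646/101317985 (z = 1/(38291 - 1/2646) = 1/(101317985/2646) = 2646/101317985 ≈ 2.6116e-5)
z - 952/R(196, -185) = 2646/101317985 - 952/(196*(1 + (-185)**2)) = 2646/101317985 - 952/(196*(1 + 34225)) = 2646/101317985 - 952/(196*34226) = 2646/101317985 - 952/6708296 = 2646/101317985 - 1*17/119791 = 2646/101317985 - 17/119791 = -1405438759/12136982741135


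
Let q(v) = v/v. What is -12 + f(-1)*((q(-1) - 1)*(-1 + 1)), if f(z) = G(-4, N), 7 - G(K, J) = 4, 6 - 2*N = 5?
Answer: -12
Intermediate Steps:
N = 1/2 (N = 3 - 1/2*5 = 3 - 5/2 = 1/2 ≈ 0.50000)
G(K, J) = 3 (G(K, J) = 7 - 1*4 = 7 - 4 = 3)
q(v) = 1
f(z) = 3
-12 + f(-1)*((q(-1) - 1)*(-1 + 1)) = -12 + 3*((1 - 1)*(-1 + 1)) = -12 + 3*(0*0) = -12 + 3*0 = -12 + 0 = -12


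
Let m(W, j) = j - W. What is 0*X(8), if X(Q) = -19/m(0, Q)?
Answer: 0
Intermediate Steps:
X(Q) = -19/Q (X(Q) = -19/(Q - 1*0) = -19/(Q + 0) = -19/Q)
0*X(8) = 0*(-19/8) = 0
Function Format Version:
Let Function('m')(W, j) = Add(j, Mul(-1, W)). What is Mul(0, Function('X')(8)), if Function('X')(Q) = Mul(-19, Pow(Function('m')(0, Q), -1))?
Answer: 0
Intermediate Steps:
Function('X')(Q) = Mul(-19, Pow(Q, -1)) (Function('X')(Q) = Mul(-19, Pow(Add(Q, Mul(-1, 0)), -1)) = Mul(-19, Pow(Add(Q, 0), -1)) = Mul(-19, Pow(Q, -1)))
Mul(0, Function('X')(8)) = Mul(0, Mul(-19, Pow(8, -1))) = Mul(0, Mul(-19, Rational(1, 8))) = Mul(0, Rational(-19, 8)) = 0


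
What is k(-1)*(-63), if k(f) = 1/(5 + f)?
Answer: -63/4 ≈ -15.750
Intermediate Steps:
k(-1)*(-63) = -63/(5 - 1) = -63/4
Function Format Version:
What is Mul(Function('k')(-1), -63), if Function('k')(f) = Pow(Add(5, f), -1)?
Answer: Rational(-63, 4) ≈ -15.750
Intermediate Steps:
Mul(Function('k')(-1), -63) = Mul(Pow(Add(5, -1), -1), -63) = Mul(Pow(4, -1), -63) = Mul(Rational(1, 4), -63) = Rational(-63, 4)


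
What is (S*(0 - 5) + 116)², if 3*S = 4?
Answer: 107584/9 ≈ 11954.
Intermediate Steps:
S = 4/3 (S = (⅓)*4 = 4/3 ≈ 1.3333)
(S*(0 - 5) + 116)² = (4*(0 - 5)/3 + 116)² = ((4/3)*(-5) + 116)² = (-20/3 + 116)² = (328/3)² = 107584/9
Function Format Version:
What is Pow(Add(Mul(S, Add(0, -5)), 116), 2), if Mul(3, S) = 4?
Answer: Rational(107584, 9) ≈ 11954.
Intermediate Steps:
S = Rational(4, 3) (S = Mul(Rational(1, 3), 4) = Rational(4, 3) ≈ 1.3333)
Pow(Add(Mul(S, Add(0, -5)), 116), 2) = Pow(Add(Mul(Rational(4, 3), Add(0, -5)), 116), 2) = Pow(Add(Mul(Rational(4, 3), -5), 116), 2) = Pow(Add(Rational(-20, 3), 116), 2) = Pow(Rational(328, 3), 2) = Rational(107584, 9)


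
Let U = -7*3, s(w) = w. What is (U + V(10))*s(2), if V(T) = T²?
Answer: 158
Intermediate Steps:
U = -21
(U + V(10))*s(2) = (-21 + 10²)*2 = (-21 + 100)*2 = 79*2 = 158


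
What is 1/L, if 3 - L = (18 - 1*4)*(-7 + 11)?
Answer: -1/53 ≈ -0.018868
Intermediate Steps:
L = -53 (L = 3 - (18 - 1*4)*(-7 + 11) = 3 - (18 - 4)*4 = 3 - 14*4 = 3 - 1*56 = 3 - 56 = -53)
1/L = 1/(-53) = -1/53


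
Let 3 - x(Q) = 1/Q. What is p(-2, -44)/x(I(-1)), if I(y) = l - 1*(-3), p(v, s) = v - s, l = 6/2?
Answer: 252/17 ≈ 14.824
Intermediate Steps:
l = 3 (l = 6*(1/2) = 3)
I(y) = 6 (I(y) = 3 - 1*(-3) = 3 + 3 = 6)
x(Q) = 3 - 1/Q
p(-2, -44)/x(I(-1)) = (-2 - 1*(-44))/(3 - 1/6) = (-2 + 44)/(3 - 1*1/6) = 42/(3 - 1/6) = 42/(17/6) = 42*(6/17) = 252/17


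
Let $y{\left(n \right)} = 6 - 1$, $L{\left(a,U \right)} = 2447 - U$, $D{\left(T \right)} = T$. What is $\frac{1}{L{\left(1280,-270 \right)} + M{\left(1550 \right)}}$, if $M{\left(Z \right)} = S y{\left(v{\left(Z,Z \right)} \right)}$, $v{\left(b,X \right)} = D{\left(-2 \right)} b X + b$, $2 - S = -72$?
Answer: $\frac{1}{3087} \approx 0.00032394$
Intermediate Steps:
$S = 74$ ($S = 2 - -72 = 2 + 72 = 74$)
$v{\left(b,X \right)} = b - 2 X b$ ($v{\left(b,X \right)} = - 2 b X + b = - 2 X b + b = b - 2 X b$)
$y{\left(n \right)} = 5$ ($y{\left(n \right)} = 6 - 1 = 5$)
$M{\left(Z \right)} = 370$ ($M{\left(Z \right)} = 74 \cdot 5 = 370$)
$\frac{1}{L{\left(1280,-270 \right)} + M{\left(1550 \right)}} = \frac{1}{\left(2447 - -270\right) + 370} = \frac{1}{\left(2447 + 270\right) + 370} = \frac{1}{2717 + 370} = \frac{1}{3087}$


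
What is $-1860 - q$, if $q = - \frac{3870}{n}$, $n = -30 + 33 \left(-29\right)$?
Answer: $- \frac{613230}{329} \approx -1863.9$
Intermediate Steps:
$n = -987$ ($n = -30 - 957 = -987$)
$q = \frac{1290}{329}$ ($q = - \frac{3870}{-987} = \left(-3870\right) \left(- \frac{1}{987}\right) = \frac{1290}{329} \approx 3.921$)
$-1860 - q = -1860 - \frac{1290}{329} = - \frac{613230}{329}$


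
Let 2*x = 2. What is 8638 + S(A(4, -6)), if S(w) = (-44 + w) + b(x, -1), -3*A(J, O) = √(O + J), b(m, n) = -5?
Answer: 8589 - I*√2/3 ≈ 8589.0 - 0.4714*I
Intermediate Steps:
x = 1 (x = (½)*2 = 1)
A(J, O) = -√(J + O)/3 (A(J, O) = -√(O + J)/3 = -√(J + O)/3)
S(w) = -49 + w (S(w) = (-44 + w) - 5 = -49 + w)
8638 + S(A(4, -6)) = 8638 + (-49 - √(4 - 6)/3) = 8638 + (-49 - I*√2/3) = 8589 - I*√2/3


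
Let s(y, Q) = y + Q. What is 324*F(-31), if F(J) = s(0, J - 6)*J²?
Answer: -11520468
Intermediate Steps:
s(y, Q) = Q + y
F(J) = J²*(-6 + J) (F(J) = ((J - 6) + 0)*J² = ((-6 + J) + 0)*J² = (-6 + J)*J² = J²*(-6 + J))
324*F(-31) = 324*((-31)²*(-6 - 31)) = 324*(961*(-37)) = 324*(-35557) = -11520468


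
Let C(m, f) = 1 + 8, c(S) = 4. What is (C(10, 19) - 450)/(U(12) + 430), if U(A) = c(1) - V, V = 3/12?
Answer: -1764/1735 ≈ -1.0167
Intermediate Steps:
V = ¼ (V = 3*(1/12) = ¼ ≈ 0.25000)
C(m, f) = 9
U(A) = 15/4 (U(A) = 4 - 1*¼ = 4 - ¼ = 15/4)
(C(10, 19) - 450)/(U(12) + 430) = (9 - 450)/(15/4 + 430) = -441/1735/4 = -441*4/1735 = -1764/1735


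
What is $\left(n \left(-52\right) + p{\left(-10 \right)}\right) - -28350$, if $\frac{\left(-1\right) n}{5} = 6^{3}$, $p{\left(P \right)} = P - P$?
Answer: $84510$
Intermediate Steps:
$p{\left(P \right)} = 0$
$n = -1080$ ($n = - 5 \cdot 6^{3} = \left(-5\right) 216 = -1080$)
$\left(n \left(-52\right) + p{\left(-10 \right)}\right) - -28350 = \left(\left(-1080\right) \left(-52\right) + 0\right) - -28350 = \left(56160 + 0\right) + 28350 = 56160 + 28350 = 84510$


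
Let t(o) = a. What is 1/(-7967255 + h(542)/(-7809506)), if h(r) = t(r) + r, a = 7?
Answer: -7809506/62220325726579 ≈ -1.2551e-7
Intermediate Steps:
t(o) = 7
h(r) = 7 + r
1/(-7967255 + h(542)/(-7809506)) = 1/(-7967255 + (7 + 542)/(-7809506)) = 1/(-7967255 + 549*(-1/7809506)) = 1/(-7967255 - 549/7809506) = 1/(-62220325726579/7809506) = -7809506/62220325726579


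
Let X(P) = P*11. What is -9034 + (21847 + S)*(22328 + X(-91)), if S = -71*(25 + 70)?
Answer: 322071320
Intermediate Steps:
X(P) = 11*P
S = -6745 (S = -71*95 = -6745)
-9034 + (21847 + S)*(22328 + X(-91)) = -9034 + (21847 - 6745)*(22328 + 11*(-91)) = -9034 + 15102*(22328 - 1001) = -9034 + 15102*21327 = -9034 + 322080354 = 322071320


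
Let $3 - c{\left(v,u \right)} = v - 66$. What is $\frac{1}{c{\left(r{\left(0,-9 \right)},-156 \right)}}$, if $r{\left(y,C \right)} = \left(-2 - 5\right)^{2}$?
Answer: $\frac{1}{20} \approx 0.05$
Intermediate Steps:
$r{\left(y,C \right)} = 49$ ($r{\left(y,C \right)} = \left(-7\right)^{2} = 49$)
$c{\left(v,u \right)} = 69 - v$ ($c{\left(v,u \right)} = 3 - \left(v - 66\right) = 3 - \left(-66 + v\right) = 69 - v$)
$\frac{1}{c{\left(r{\left(0,-9 \right)},-156 \right)}} = \frac{1}{69 - 49} = \frac{1}{20}$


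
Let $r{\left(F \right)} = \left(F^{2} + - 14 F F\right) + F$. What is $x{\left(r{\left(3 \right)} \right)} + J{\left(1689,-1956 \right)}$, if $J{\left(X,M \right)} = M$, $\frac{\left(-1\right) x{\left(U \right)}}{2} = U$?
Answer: $-1728$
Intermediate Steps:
$r{\left(F \right)} = F - 13 F^{2}$ ($r{\left(F \right)} = \left(F^{2} - 14 F^{2}\right) + F = - 13 F^{2} + F = F - 13 F^{2}$)
$x{\left(U \right)} = - 2 U$
$x{\left(r{\left(3 \right)} \right)} + J{\left(1689,-1956 \right)} = - 2 \cdot 3 \left(1 - 39\right) - 1956 = - 2 \cdot 3 \left(-38\right) - 1956 = \left(-2\right) \left(-114\right) - 1956 = 228 - 1956 = -1728$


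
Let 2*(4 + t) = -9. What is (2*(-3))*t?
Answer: 51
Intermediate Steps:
t = -17/2 (t = -4 + (½)*(-9) = -4 - 9/2 = -17/2 ≈ -8.5000)
(2*(-3))*t = (2*(-3))*(-17/2) = -6*(-17/2) = 51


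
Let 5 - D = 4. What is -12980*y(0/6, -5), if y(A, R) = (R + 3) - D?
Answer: 38940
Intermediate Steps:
D = 1 (D = 5 - 1*4 = 5 - 4 = 1)
y(A, R) = 2 + R (y(A, R) = (R + 3) - 1*1 = (3 + R) - 1 = 2 + R)
-12980*y(0/6, -5) = -12980*(2 - 5) = -12980*(-3) = 38940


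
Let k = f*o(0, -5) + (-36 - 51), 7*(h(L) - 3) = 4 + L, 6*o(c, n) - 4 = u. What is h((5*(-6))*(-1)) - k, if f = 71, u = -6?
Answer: 2489/21 ≈ 118.52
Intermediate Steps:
o(c, n) = -1/3 (o(c, n) = 2/3 + (1/6)*(-6) = 2/3 - 1 = -1/3)
h(L) = 25/7 + L/7 (h(L) = 3 + (4 + L)/7 = 3 + (4/7 + L/7) = 25/7 + L/7)
k = -332/3 (k = 71*(-1/3) + (-36 - 51) = -71/3 - 87 = -332/3 ≈ -110.67)
h((5*(-6))*(-1)) - k = (25/7 + ((5*(-6))*(-1))/7) - 1*(-332/3) = (25/7 + (-30*(-1))/7) + 332/3 = (25/7 + (1/7)*30) + 332/3 = (25/7 + 30/7) + 332/3 = 55/7 + 332/3 = 2489/21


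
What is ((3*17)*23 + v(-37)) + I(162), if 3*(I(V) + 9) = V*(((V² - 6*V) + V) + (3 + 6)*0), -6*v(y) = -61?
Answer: 8247661/6 ≈ 1.3746e+6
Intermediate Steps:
v(y) = 61/6 (v(y) = -⅙*(-61) = 61/6)
I(V) = -9 + V*(V² - 5*V)/3 (I(V) = -9 + (V*(((V² - 6*V) + V) + (3 + 6)*0))/3 = -9 + (V*((V² - 5*V) + 9*0))/3 = -9 + (V*((V² - 5*V) + 0))/3 = -9 + (V*(V² - 5*V))/3 = -9 + V*(V² - 5*V)/3)
((3*17)*23 + v(-37)) + I(162) = ((3*17)*23 + 61/6) + (-9 - 5/3*162² + (⅓)*162³) = (51*23 + 61/6) + (-9 - 5/3*26244 + (⅓)*4251528) = (1173 + 61/6) + (-9 - 43740 + 1417176) = 7099/6 + 1373427 = 8247661/6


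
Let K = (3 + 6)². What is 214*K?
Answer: 17334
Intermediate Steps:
K = 81 (K = 9² = 81)
214*K = 214*81 = 17334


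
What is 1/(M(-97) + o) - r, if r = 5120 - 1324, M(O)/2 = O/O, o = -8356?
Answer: -31711785/8354 ≈ -3796.0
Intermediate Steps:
M(O) = 2 (M(O) = 2*(O/O) = 2*1 = 2)
r = 3796
1/(M(-97) + o) - r = 1/(2 - 8356) - 1*3796 = 1/(-8354) - 3796 = -1/8354 - 3796 = -31711785/8354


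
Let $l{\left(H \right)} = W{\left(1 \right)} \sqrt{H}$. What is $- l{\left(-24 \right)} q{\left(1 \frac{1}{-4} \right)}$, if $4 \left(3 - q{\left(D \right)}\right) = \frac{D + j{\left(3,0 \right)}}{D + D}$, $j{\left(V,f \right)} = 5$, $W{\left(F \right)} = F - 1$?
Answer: $0$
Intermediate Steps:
$W{\left(F \right)} = -1 + F$
$l{\left(H \right)} = 0$ ($l{\left(H \right)} = \left(-1 + 1\right) \sqrt{H} = 0 \sqrt{H} = 0$)
$q{\left(D \right)} = 3 - \frac{5 + D}{8 D}$ ($q{\left(D \right)} = 3 - \frac{\left(D + 5\right) \frac{1}{D + D}}{4} = 3 - \frac{\left(5 + D\right) \frac{1}{2 D}}{4} = 3 - \frac{\frac{1}{2} \frac{1}{D} \left(5 + D\right)}{4} = 3 - \frac{5 + D}{8 D}$)
$- l{\left(-24 \right)} q{\left(1 \frac{1}{-4} \right)} = - 0 \frac{-5 + 23 \cdot 1 \frac{1}{-4}}{8 \cdot 1 \frac{1}{-4}} = - 0 \frac{-5 + 23 \cdot 1 \left(- \frac{1}{4}\right)}{8 \cdot 1 \left(- \frac{1}{4}\right)} = - 0 \frac{-5 + 23 \left(- \frac{1}{4}\right)}{8 \left(- \frac{1}{4}\right)} = - 0 \cdot \frac{1}{8} \left(-4\right) \left(-5 - \frac{23}{4}\right) = - 0 \cdot \frac{1}{8} \left(-4\right) \left(- \frac{43}{4}\right) = - \frac{0 \cdot 43}{8} = \left(-1\right) 0 = 0$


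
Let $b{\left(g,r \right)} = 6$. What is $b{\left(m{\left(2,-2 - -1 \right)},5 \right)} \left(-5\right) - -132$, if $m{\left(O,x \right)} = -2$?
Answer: $102$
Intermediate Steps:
$b{\left(m{\left(2,-2 - -1 \right)},5 \right)} \left(-5\right) - -132 = 6 \left(-5\right) - -132 = -30 + 132 = 102$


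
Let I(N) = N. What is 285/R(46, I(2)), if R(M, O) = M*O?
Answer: 285/92 ≈ 3.0978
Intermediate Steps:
285/R(46, I(2)) = 285/((46*2)) = 285/92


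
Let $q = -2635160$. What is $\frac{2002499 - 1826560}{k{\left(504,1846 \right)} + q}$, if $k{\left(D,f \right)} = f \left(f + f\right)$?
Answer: $\frac{175939}{4180272} \approx 0.042088$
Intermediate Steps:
$k{\left(D,f \right)} = 2 f^{2}$ ($k{\left(D,f \right)} = f 2 f = 2 f^{2}$)
$\frac{2002499 - 1826560}{k{\left(504,1846 \right)} + q} = \frac{2002499 - 1826560}{2 \cdot 1846^{2} - 2635160} = \frac{175939}{2 \cdot 3407716 - 2635160} = \frac{175939}{6815432 - 2635160} = \frac{175939}{4180272}$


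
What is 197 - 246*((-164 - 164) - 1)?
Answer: 81131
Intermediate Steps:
197 - 246*((-164 - 164) - 1) = 197 - 246*(-328 - 1) = 197 - 246*(-329) = 197 + 80934 = 81131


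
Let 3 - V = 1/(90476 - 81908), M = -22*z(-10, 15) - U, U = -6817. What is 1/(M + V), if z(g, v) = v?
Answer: 8568/55606319 ≈ 0.00015408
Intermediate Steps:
M = 6487 (M = -22*15 - 1*(-6817) = -330 + 6817 = 6487)
V = 25703/8568 (V = 3 - 1/(90476 - 81908) = 3 - 1/8568 = 25703/8568 ≈ 2.9999)
1/(M + V) = 1/(6487 + 25703/8568) = 1/(55606319/8568) = 8568/55606319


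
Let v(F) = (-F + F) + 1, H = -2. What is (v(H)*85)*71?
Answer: 6035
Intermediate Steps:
v(F) = 1 (v(F) = 0 + 1 = 1)
(v(H)*85)*71 = (1*85)*71 = 85*71 = 6035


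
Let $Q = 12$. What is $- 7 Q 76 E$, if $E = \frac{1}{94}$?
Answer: $- \frac{3192}{47} \approx -67.915$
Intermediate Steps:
$E = \frac{1}{94} \approx 0.010638$
$- 7 Q 76 E = \left(-7\right) 12 \cdot 76 \cdot \frac{1}{94} = \left(-84\right) 76 \cdot \frac{1}{94} = \left(-6384\right) \frac{1}{94} = - \frac{3192}{47}$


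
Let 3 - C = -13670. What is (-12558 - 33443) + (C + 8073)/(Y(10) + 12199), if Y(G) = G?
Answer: -561604463/12209 ≈ -45999.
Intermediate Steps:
C = 13673 (C = 3 - 1*(-13670) = 3 + 13670 = 13673)
(-12558 - 33443) + (C + 8073)/(Y(10) + 12199) = (-12558 - 33443) + (13673 + 8073)/(10 + 12199) = -46001 + 21746/12209 = -561604463/12209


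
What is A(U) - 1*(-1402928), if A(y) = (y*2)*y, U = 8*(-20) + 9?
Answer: 1448530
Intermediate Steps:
U = -151 (U = -160 + 9 = -151)
A(y) = 2*y² (A(y) = (2*y)*y = 2*y²)
A(U) - 1*(-1402928) = 2*(-151)² - 1*(-1402928) = 2*22801 + 1402928 = 45602 + 1402928 = 1448530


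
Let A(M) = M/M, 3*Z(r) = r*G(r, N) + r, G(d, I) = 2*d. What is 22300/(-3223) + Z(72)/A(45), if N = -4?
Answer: 11193740/3223 ≈ 3473.1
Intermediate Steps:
Z(r) = r/3 + 2*r**2/3 (Z(r) = (r*(2*r) + r)/3 = (2*r**2 + r)/3 = (r + 2*r**2)/3 = r/3 + 2*r**2/3)
A(M) = 1
22300/(-3223) + Z(72)/A(45) = 22300/(-3223) + ((1/3)*72*(1 + 2*72))/1 = 22300*(-1/3223) + ((1/3)*72*(1 + 144))*1 = -22300/3223 + ((1/3)*72*145)*1 = -22300/3223 + 3480*1 = -22300/3223 + 3480 = 11193740/3223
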